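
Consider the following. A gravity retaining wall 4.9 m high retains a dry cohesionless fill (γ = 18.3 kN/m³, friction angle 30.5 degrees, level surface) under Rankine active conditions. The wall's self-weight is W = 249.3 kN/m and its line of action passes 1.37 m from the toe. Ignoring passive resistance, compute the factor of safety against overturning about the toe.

K_a = tan²(45° − 30.5°/2) = 0.3267.
P_a = ½K_aγH² = 0.5×0.3267×18.3×4.9² = 71.77 kN/m, acting at H/3 = 1.633 m above the base.
Overturning moment M_o = P_a × H/3 = 71.77 × 1.633 = 117.2.
Resisting moment M_r = W × 1.37 = 249.3 × 1.37 = 341.5.
FS_overturning = M_r/M_o = 341.5/117.2 = 2.914.

2.91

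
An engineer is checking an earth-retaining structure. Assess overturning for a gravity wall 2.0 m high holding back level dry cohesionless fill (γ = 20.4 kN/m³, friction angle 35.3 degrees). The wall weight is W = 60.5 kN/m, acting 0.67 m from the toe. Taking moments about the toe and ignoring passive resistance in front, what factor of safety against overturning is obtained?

K_a = tan²(45° − 35.3°/2) = 0.2675.
P_a = ½K_aγH² = 0.5×0.2675×20.4×2.0² = 10.92 kN/m, acting at H/3 = 0.6667 m above the base.
Overturning moment M_o = P_a × H/3 = 10.92 × 0.6667 = 7.277.
Resisting moment M_r = W × 0.67 = 60.5 × 0.67 = 40.54.
FS_overturning = M_r/M_o = 40.54/7.277 = 5.570.

5.57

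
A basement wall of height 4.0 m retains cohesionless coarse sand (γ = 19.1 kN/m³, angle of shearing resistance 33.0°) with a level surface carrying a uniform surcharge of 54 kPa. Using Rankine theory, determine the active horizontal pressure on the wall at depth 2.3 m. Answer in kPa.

K_a = (1 − sin φ)/(1 + sin φ) = 0.2948.
σ_v = γz + q = 19.1 × 2.3 + 54 = 97.93 kPa.
σ_h = K_a σ_v = 0.2948 × 97.93 = 28.87 kPa.

28.9 kPa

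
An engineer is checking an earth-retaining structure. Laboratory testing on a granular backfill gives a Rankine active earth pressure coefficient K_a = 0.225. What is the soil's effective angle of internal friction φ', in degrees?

K_a = tan²(45° − φ/2) ⇒ 45° − φ/2 = arctan(√0.225) = 25.38°.
φ = 2(45° − 25.38°) = 39.25°.

39.2°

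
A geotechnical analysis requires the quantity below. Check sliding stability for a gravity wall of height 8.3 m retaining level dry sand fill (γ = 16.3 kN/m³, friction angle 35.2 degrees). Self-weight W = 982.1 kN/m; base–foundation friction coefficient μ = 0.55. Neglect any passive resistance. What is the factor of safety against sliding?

K_a = tan²(45° − 35.2°/2) = 0.2687.
P_a = ½K_aγH² = 0.5×0.2687×16.3×8.3² = 150.9 kN/m, acting at H/3 = 2.767 m above the base.
FS_sliding = μW / P_a = 0.55×982.1 / 150.9 = 3.581.

3.58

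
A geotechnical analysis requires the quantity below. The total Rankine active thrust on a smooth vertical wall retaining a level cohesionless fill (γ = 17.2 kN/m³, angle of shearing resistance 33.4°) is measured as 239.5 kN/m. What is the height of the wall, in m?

9.80 m

K_a = 0.2899. P_a = ½ K_a γ H² ⇒ H = √(2P_a/(K_a γ)).
H = √(2×239.5/(0.2899×17.2)) = 9.801 m.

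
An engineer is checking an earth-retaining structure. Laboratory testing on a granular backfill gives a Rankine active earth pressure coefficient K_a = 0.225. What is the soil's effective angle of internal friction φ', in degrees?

39.2°

K_a = tan²(45° − φ/2) ⇒ 45° − φ/2 = arctan(√0.225) = 25.38°.
φ = 2(45° − 25.38°) = 39.25°.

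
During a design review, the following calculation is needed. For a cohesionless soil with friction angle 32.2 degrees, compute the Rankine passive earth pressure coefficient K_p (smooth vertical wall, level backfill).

3.28

K_p = (1 + sin φ)/(1 − sin φ) = tan²(45° + 32.2°/2) = 3.282.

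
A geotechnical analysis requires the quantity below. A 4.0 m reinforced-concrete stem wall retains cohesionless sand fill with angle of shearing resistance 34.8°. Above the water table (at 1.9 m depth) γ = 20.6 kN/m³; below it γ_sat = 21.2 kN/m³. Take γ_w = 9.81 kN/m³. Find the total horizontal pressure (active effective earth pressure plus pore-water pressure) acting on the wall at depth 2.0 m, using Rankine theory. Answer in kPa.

12.0 kPa

K_a = (1 − sin φ)/(1 + sin φ) = 0.2733.
γ' = 21.2 − 9.81 = 11.39 kN/m³.
Effective vertical stress at 2.0 m: σ'_v = 20.6×1.9 + 11.39×0.100 = 40.28 kPa.
σ'_h = K_a σ'_v = 0.2733 × 40.28 = 11.01 kPa; u = γ_w × 0.100 = 0.9810 kPa.
Total σ_h = 11.01 + 0.9810 = 11.99 kPa.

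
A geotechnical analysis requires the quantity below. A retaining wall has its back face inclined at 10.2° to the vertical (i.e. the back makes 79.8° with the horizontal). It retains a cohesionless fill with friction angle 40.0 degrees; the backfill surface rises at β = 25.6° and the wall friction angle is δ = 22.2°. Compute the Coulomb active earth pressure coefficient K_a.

K_a = sin²(α+φ) / [sin²α · sin(α−δ) · (1 + √{sin(φ+δ)sin(φ−β) / (sin(α−δ)sin(α+β))})²].
With α = 79.8°, φ = 40.0°, δ = 22.2°, β = 25.6°: K_a = 0.3986.

0.399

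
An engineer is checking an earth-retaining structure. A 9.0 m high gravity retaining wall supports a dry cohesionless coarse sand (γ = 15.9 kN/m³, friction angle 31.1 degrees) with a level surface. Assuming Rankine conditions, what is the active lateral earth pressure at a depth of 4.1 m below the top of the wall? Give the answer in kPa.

20.8 kPa

K_a = (1 − sin φ)/(1 + sin φ) = 0.3188.
σ_h = K_a γ z = 0.3188 × 15.9 × 4.1 = 20.78 kPa.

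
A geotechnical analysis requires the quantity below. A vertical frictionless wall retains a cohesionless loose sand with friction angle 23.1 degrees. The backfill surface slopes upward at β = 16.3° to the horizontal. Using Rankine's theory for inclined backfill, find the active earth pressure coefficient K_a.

0.533

K_a = cos β · (cos β − √(cos²β − cos²φ)) / (cos β + √(cos²β − cos²φ)).
cos β = 0.9598, cos φ = 0.9198, √(cos²β − cos²φ) = 0.2741.
K_a = 0.9598 × (0.9598 − 0.2741)/(0.9598 + 0.2741) = 0.5333.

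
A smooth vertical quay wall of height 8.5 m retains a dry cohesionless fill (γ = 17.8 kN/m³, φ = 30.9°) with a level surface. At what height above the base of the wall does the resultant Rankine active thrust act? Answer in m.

K_a = 0.3214.
The pressure distribution is triangular, so the resultant acts at H/3 above the base = 8.5/3 = 2.833 m.

2.83 m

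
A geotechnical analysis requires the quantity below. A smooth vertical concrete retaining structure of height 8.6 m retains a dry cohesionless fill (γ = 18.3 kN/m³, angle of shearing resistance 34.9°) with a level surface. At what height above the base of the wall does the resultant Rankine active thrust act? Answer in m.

2.87 m

K_a = 0.2721.
The pressure distribution is triangular, so the resultant acts at H/3 above the base = 8.6/3 = 2.867 m.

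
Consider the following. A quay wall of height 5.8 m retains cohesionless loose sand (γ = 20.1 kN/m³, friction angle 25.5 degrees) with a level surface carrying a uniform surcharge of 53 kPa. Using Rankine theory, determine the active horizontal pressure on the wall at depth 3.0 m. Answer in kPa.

45.1 kPa

K_a = (1 − sin φ)/(1 + sin φ) = 0.3981.
σ_v = γz + q = 20.1 × 3.0 + 53 = 113.3 kPa.
σ_h = K_a σ_v = 0.3981 × 113.3 = 45.10 kPa.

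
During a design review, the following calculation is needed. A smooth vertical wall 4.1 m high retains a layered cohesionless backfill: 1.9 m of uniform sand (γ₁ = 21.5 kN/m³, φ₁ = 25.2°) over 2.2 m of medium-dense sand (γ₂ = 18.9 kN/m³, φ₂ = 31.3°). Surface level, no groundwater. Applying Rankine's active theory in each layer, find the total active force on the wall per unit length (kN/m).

58.5 kN/m

K_a1 = tan²(45°−25.2°/2) = 0.4027; K_a2 = tan²(45°−31.3°/2) = 0.3162.
Layer 1: σ at base = K_a1 γ₁ h₁ = 16.45 kPa; P₁ = ½×16.45×1.9 = 15.63.
Layer 2: σ_v at top = γ₁h₁ = 40.85; σ_h top = K_a2×40.85 = 12.92; σ_h base = K_a2×(40.85+18.9×2.2) = 26.06.
P₂ = ½(12.92+26.06)×2.2 = 42.88. Total P_a = 15.63+42.88 = 58.51 kN/m.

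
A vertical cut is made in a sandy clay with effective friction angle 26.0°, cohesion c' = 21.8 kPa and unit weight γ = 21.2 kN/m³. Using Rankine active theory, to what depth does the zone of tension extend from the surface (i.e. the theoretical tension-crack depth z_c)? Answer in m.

3.29 m

K_a = tan²(45° − 26.0°/2) = 0.3905; √K_a = 0.6249.
The active pressure is zero where K_a γ z = 2c√K_a, so z_c = 2c/(γ√K_a) = 2×21.8/(21.2×0.6249) = 3.291 m.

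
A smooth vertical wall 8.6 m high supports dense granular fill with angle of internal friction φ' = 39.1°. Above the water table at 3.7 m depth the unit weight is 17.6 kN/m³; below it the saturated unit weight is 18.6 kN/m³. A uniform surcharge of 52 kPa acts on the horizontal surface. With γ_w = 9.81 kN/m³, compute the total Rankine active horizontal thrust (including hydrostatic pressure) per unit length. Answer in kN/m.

343 kN/m

K_a = tan²(45° − φ/2) = 0.2265.
γ' = 18.6 − 9.81 = 8.790 kN/m³. h₂ = H − d_w = 4.9 m.
σ'_h: at surface K_a·q = 11.78; at WT K_a(q+γd_w) = 26.53; at base K_a(q+γd_w+γ'h₂) = 36.28 kPa.
P₁ = ½(11.78+26.53)×3.7 = 70.86; P₂ = ½(26.53+36.28)×4.9 = 153.9; P_w = ½γ_w h₂² = 117.8.
Total = 70.86+153.9+117.8 = 342.5 kN/m.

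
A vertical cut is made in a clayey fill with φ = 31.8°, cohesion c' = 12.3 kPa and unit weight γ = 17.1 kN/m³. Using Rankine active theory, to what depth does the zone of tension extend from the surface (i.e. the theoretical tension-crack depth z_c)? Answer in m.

K_a = tan²(45° − 31.8°/2) = 0.3098; √K_a = 0.5566.
The active pressure is zero where K_a γ z = 2c√K_a, so z_c = 2c/(γ√K_a) = 2×12.3/(17.1×0.5566) = 2.585 m.

2.58 m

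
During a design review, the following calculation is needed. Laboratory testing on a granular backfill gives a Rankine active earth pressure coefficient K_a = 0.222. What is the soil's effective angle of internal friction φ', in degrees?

39.5°

K_a = tan²(45° − φ/2) ⇒ 45° − φ/2 = arctan(√0.222) = 25.23°.
φ = 2(45° − 25.23°) = 39.54°.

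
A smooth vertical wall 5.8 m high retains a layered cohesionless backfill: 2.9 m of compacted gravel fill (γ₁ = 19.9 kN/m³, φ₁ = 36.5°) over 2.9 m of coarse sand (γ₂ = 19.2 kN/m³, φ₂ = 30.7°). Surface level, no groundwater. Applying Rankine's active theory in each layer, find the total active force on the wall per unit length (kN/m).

K_a1 = tan²(45°−36.5°/2) = 0.2541; K_a2 = tan²(45°−30.7°/2) = 0.3240.
Layer 1: σ at base = K_a1 γ₁ h₁ = 14.66 kPa; P₁ = ½×14.66×2.9 = 21.26.
Layer 2: σ_v at top = γ₁h₁ = 57.71; σ_h top = K_a2×57.71 = 18.70; σ_h base = K_a2×(57.71+19.2×2.9) = 36.74.
P₂ = ½(18.70+36.74)×2.9 = 80.39. Total P_a = 21.26+80.39 = 101.6 kN/m.

102 kN/m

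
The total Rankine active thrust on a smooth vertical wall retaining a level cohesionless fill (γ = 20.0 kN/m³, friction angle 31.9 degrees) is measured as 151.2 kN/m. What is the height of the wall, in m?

7.00 m

K_a = 0.3085. P_a = ½ K_a γ H² ⇒ H = √(2P_a/(K_a γ)).
H = √(2×151.2/(0.3085×20.0)) = 7.001 m.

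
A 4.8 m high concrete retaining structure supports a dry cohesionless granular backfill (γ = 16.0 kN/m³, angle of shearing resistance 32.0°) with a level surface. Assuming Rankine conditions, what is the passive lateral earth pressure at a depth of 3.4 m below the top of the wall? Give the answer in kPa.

177 kPa

K_p = (1 + sin φ)/(1 − sin φ) = 3.255.
σ_h = K_p γ z = 3.255 × 16.0 × 3.4 = 177.0 kPa.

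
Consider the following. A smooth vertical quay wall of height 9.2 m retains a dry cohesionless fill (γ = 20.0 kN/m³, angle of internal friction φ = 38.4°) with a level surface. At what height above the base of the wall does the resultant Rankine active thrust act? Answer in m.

3.07 m

K_a = 0.2337.
The pressure distribution is triangular, so the resultant acts at H/3 above the base = 9.2/3 = 3.067 m.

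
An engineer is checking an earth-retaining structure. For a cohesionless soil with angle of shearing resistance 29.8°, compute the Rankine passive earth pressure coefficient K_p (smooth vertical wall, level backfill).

K_p = (1 + sin φ)/(1 − sin φ) = tan²(45° + 29.8°/2) = 2.976.

2.98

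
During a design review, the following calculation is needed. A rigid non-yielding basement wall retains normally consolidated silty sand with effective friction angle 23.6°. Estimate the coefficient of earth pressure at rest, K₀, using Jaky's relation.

0.600

K₀ = 1 − sin φ' = 1 − sin 23.6° = 0.5997.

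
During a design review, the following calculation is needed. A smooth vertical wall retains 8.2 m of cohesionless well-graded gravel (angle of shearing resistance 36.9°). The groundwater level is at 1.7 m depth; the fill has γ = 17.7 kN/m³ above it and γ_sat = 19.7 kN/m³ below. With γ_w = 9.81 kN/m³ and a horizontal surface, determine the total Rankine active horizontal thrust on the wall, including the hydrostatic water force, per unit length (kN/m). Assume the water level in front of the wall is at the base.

315 kN/m

K_a = tan²(45° − φ/2) = 0.2497.
γ' = 19.7 − 9.81 = 9.890 kN/m³. Depth below WT = 6.5 m.
σ'_h at WT = K_a γ d_w = 7.513 kPa; at base = 7.513 + K_a γ' × 6.5 = 23.56 kPa.
P₁ (0–1.7 m) = ½×7.513×1.7 = 6.386. P₂ (1.7–8.2 m) = ½(7.513+23.56)×6.5 = 101.0.
P_w = ½ γ_w h₂² = 0.5×9.81×6.5² = 207.2. Total = 6.386+101.0+207.2 = 314.6 kN/m.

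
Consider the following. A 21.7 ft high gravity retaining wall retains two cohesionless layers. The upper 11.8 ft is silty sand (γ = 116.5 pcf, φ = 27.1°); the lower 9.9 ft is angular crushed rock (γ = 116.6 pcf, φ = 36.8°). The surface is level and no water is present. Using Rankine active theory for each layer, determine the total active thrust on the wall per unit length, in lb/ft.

K_a1 = tan²(45°−27.1°/2) = 0.3741; K_a2 = tan²(45°−36.8°/2) = 0.2508.
Layer 1: σ at base = K_a1 γ₁ h₁ = 514.2 psf; P₁ = ½×514.2×11.8 = 3034.
Layer 2: σ_v at top = γ₁h₁ = 1375; σ_h top = K_a2×1375 = 344.7; σ_h base = K_a2×(1375+116.6×9.9) = 634.2.
P₂ = ½(344.7+634.2)×9.9 = 4846. Total P_a = 3034+4846 = 7879 lb/ft.

7880 lb/ft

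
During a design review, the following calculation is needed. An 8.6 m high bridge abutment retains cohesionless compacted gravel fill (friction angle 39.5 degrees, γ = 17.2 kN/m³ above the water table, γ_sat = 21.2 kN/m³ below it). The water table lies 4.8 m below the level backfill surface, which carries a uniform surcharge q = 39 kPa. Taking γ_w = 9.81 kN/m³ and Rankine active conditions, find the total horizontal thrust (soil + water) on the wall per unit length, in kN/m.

K_a = tan²(45° − φ/2) = 0.2224.
γ' = 21.2 − 9.81 = 11.39 kN/m³. h₂ = H − d_w = 3.8 m.
σ'_h: at surface K_a·q = 8.675; at WT K_a(q+γd_w) = 27.04; at base K_a(q+γd_w+γ'h₂) = 36.67 kPa.
P₁ = ½(8.675+27.04)×4.8 = 85.71; P₂ = ½(27.04+36.67)×3.8 = 121.0; P_w = ½γ_w h₂² = 70.83.
Total = 85.71+121.0+70.83 = 277.6 kN/m.

278 kN/m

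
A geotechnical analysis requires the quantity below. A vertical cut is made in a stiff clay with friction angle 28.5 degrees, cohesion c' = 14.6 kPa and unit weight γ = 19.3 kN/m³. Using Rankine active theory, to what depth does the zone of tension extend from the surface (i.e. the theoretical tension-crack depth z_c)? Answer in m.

2.54 m

K_a = tan²(45° − 28.5°/2) = 0.3540; √K_a = 0.5949.
The active pressure is zero where K_a γ z = 2c√K_a, so z_c = 2c/(γ√K_a) = 2×14.6/(19.3×0.5949) = 2.543 m.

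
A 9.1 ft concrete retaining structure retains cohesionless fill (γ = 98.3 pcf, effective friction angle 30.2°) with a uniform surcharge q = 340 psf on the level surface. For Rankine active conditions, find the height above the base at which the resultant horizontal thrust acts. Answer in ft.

K_a = 0.3307.
Triangular part P₁ = ½K_aγH² = 1346 at H/3 = 3.033 ft; rectangular part P₂ = K_a q H = 1023 at H/2 = 4.550 ft.
ȳ = (P₁·3.033 + P₂·4.550)/(P₁+P₂) = 3.688 ft.

3.69 ft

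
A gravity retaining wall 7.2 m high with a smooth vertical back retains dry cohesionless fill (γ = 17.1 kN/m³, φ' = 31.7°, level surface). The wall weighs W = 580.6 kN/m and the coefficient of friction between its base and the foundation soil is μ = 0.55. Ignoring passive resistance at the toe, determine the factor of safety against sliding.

2.32

K_a = tan²(45° − 31.7°/2) = 0.3111.
P_a = ½K_aγH² = 0.5×0.3111×17.1×7.2² = 137.9 kN/m, acting at H/3 = 2.400 m above the base.
FS_sliding = μW / P_a = 0.55×580.6 / 137.9 = 2.316.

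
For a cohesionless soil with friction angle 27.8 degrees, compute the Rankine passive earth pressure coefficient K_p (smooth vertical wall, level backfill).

K_p = (1 + sin φ)/(1 − sin φ) = tan²(45° + 27.8°/2) = 2.748.

2.75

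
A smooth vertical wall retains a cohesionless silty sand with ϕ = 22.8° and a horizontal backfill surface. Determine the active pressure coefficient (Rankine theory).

0.441

K_a = tan²(45° − φ/2) = tan²(33.60°) = 0.4414.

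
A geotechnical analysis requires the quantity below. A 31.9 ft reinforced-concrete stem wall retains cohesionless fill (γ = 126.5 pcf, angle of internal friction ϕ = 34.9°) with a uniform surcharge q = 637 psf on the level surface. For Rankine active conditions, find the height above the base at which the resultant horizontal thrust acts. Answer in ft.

11.9 ft

K_a = 0.2721.
Triangular part P₁ = ½K_aγH² = 17520 at H/3 = 10.63 ft; rectangular part P₂ = K_a q H = 5530 at H/2 = 15.95 ft.
ȳ = (P₁·10.63 + P₂·15.95)/(P₁+P₂) = 11.91 ft.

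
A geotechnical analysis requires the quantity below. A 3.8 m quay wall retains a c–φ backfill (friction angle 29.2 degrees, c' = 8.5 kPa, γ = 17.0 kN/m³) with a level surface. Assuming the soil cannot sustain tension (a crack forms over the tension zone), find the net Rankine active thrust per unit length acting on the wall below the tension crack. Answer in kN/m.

12.8 kN/m

K_a = 0.3442; √K_a = 0.5867.
Tension-crack depth z_c = 2c/(γ√K_a) = 2×8.5/(17.0×0.5867) = 1.704 m.
σ_a at base = K_a γ H − 2c√K_a = 0.3442×17.0×3.8 − 2×8.5×0.5867 = 12.26 kPa.
P_a = ½ × 12.26 × (H − z_c) = 0.5×12.26×2.096 = 12.85 kN/m.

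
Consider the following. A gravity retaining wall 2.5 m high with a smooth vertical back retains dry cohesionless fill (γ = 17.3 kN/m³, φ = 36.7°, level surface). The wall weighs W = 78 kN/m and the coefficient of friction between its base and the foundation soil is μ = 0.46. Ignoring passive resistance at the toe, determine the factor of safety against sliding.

K_a = tan²(45° − 36.7°/2) = 0.2519.
P_a = ½K_aγH² = 0.5×0.2519×17.3×2.5² = 13.62 kN/m, acting at H/3 = 0.8333 m above the base.
FS_sliding = μW / P_a = 0.46×78 / 13.62 = 2.635.

2.64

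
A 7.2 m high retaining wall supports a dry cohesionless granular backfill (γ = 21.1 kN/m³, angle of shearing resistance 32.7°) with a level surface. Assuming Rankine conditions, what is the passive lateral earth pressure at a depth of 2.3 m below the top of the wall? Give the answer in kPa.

163 kPa

K_p = (1 + sin φ)/(1 − sin φ) = 3.350.
σ_h = K_p γ z = 3.350 × 21.1 × 2.3 = 162.6 kPa.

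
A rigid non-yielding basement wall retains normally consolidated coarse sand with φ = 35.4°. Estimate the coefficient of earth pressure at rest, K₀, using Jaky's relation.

0.421

K₀ = 1 − sin φ' = 1 − sin 35.4° = 0.4207.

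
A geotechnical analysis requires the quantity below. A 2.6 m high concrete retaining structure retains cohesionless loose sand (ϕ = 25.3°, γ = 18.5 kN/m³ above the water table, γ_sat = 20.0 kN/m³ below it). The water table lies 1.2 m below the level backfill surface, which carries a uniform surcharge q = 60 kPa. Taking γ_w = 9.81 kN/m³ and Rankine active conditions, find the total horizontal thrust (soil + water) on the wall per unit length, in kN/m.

94.0 kN/m

K_a = tan²(45° − φ/2) = 0.4012.
γ' = 20.0 − 9.81 = 10.19 kN/m³. h₂ = H − d_w = 1.4 m.
σ'_h: at surface K_a·q = 24.07; at WT K_a(q+γd_w) = 32.98; at base K_a(q+γd_w+γ'h₂) = 38.70 kPa.
P₁ = ½(24.07+32.98)×1.2 = 34.23; P₂ = ½(32.98+38.70)×1.4 = 50.18; P_w = ½γ_w h₂² = 9.614.
Total = 34.23+50.18+9.614 = 94.02 kN/m.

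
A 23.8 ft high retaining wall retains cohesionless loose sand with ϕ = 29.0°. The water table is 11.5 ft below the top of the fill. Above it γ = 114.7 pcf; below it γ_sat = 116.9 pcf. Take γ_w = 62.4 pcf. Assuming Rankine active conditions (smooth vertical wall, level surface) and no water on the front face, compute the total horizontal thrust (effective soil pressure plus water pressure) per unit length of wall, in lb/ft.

14400 lb/ft

K_a = tan²(45° − φ/2) = 0.3470.
γ' = 116.9 − 62.4 = 54.50 pcf. Depth below WT = 12.3 ft.
σ'_h at WT = K_a γ d_w = 457.7 psf; at base = 457.7 + K_a γ' × 12.3 = 690.3 psf.
P₁ (0–11.5 ft) = ½×457.7×11.5 = 2632. P₂ (11.5–23.8 ft) = ½(457.7+690.3)×12.3 = 7060.
P_w = ½ γ_w h₂² = 0.5×62.4×12.3² = 4720. Total = 2632+7060+4720 = 14410 lb/ft.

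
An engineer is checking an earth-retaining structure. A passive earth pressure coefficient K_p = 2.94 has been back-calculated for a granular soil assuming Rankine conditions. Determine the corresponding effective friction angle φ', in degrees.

K_p = (1+sin φ)/(1−sin φ) ⇒ sin φ = (K_p − 1)/(K_p + 1) = 0.4924.
φ = arcsin(0.4924) = 29.50°.

29.5°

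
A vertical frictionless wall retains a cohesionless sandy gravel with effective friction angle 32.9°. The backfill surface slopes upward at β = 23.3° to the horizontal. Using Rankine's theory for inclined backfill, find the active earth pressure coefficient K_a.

0.389

K_a = cos β · (cos β − √(cos²β − cos²φ)) / (cos β + √(cos²β − cos²φ)).
cos β = 0.9184, cos φ = 0.8396, √(cos²β − cos²φ) = 0.3723.
K_a = 0.9184 × (0.9184 − 0.3723)/(0.9184 + 0.3723) = 0.3887.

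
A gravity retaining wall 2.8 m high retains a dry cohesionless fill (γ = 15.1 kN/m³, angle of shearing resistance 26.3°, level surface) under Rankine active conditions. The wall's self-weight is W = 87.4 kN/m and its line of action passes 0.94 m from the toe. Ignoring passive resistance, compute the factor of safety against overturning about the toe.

3.85

K_a = tan²(45° − 26.3°/2) = 0.3859.
P_a = ½K_aγH² = 0.5×0.3859×15.1×2.8² = 22.84 kN/m, acting at H/3 = 0.9333 m above the base.
Overturning moment M_o = P_a × H/3 = 22.84 × 0.9333 = 21.32.
Resisting moment M_r = W × 0.94 = 87.4 × 0.94 = 82.16.
FS_overturning = M_r/M_o = 82.16/21.32 = 3.853.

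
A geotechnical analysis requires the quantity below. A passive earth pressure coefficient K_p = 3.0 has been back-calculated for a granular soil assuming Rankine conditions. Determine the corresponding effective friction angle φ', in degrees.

30.0°

K_p = (1+sin φ)/(1−sin φ) ⇒ sin φ = (K_p − 1)/(K_p + 1) = 0.5000.
φ = arcsin(0.5000) = 30.00°.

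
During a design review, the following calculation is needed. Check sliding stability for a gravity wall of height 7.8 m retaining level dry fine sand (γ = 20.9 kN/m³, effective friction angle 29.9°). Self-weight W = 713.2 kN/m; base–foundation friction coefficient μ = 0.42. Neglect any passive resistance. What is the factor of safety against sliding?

1.41

K_a = tan²(45° − 29.9°/2) = 0.3347.
P_a = ½K_aγH² = 0.5×0.3347×20.9×7.8² = 212.8 kN/m, acting at H/3 = 2.600 m above the base.
FS_sliding = μW / P_a = 0.42×713.2 / 212.8 = 1.408.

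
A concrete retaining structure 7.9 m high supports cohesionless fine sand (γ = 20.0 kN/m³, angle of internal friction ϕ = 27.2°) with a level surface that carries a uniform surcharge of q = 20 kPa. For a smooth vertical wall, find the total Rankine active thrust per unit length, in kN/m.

291 kN/m

K_a = tan²(45° − φ/2) = 0.3726.
Soil triangle: ½ K_a γ H² = 0.5×0.3726×20.0×7.9² = 232.5 kN/m.
Surcharge rectangle: K_a q H = 0.3726×20×7.9 = 58.87 kN/m.
Total = 232.5 + 58.87 = 291.4 kN/m.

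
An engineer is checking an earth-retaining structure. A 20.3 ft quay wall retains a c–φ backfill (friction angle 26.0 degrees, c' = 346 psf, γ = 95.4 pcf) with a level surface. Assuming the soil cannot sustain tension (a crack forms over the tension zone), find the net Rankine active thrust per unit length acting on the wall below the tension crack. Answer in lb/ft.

K_a = 0.3905; √K_a = 0.6249.
Tension-crack depth z_c = 2c/(γ√K_a) = 2×346/(95.4×0.6249) = 11.61 ft.
σ_a at base = K_a γ H − 2c√K_a = 0.3905×95.4×20.3 − 2×346×0.6249 = 323.8 psf.
P_a = ½ × 323.8 × (H − z_c) = 0.5×323.8×8.692 = 1407 lb/ft.

1410 lb/ft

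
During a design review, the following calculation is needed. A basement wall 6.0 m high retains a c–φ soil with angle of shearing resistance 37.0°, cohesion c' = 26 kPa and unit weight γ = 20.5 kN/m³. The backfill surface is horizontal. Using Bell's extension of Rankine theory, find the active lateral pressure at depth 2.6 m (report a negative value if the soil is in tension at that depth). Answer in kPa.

-12.7 kPa

K_a = (1 − sin φ)/(1 + sin φ) = 0.2486.
σ_a = K_a γ z − 2c√K_a = 0.2486×20.5×2.6 − 2×26×0.4986 = -12.68 kPa.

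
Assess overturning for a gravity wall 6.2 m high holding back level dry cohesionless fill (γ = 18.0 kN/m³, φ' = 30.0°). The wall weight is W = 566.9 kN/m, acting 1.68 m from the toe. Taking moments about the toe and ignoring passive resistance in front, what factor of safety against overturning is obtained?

4.00

K_a = tan²(45° − 30.0°/2) = 0.3333.
P_a = ½K_aγH² = 0.5×0.3333×18.0×6.2² = 115.3 kN/m, acting at H/3 = 2.067 m above the base.
Overturning moment M_o = P_a × H/3 = 115.3 × 2.067 = 238.3.
Resisting moment M_r = W × 1.68 = 566.9 × 1.68 = 952.4.
FS_overturning = M_r/M_o = 952.4/238.3 = 3.996.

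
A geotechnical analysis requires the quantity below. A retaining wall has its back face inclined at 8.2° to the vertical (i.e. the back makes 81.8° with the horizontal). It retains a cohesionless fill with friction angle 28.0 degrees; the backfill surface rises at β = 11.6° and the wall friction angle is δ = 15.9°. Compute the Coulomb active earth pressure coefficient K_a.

0.462

K_a = sin²(α+φ) / [sin²α · sin(α−δ) · (1 + √{sin(φ+δ)sin(φ−β) / (sin(α−δ)sin(α+β))})²].
With α = 81.8°, φ = 28.0°, δ = 15.9°, β = 11.6°: K_a = 0.4622.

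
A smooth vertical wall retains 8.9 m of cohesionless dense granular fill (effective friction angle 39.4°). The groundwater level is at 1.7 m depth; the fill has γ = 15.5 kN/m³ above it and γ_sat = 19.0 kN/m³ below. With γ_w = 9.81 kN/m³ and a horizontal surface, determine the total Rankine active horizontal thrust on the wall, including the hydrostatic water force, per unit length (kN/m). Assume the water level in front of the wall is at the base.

355 kN/m

K_a = tan²(45° − φ/2) = 0.2234.
γ' = 19.0 − 9.81 = 9.190 kN/m³. Depth below WT = 7.2 m.
σ'_h at WT = K_a γ d_w = 5.888 kPa; at base = 5.888 + K_a γ' × 7.2 = 20.67 kPa.
P₁ (0–1.7 m) = ½×5.888×1.7 = 5.005. P₂ (1.7–8.9 m) = ½(5.888+20.67)×7.2 = 95.62.
P_w = ½ γ_w h₂² = 0.5×9.81×7.2² = 254.3. Total = 5.005+95.62+254.3 = 354.9 kN/m.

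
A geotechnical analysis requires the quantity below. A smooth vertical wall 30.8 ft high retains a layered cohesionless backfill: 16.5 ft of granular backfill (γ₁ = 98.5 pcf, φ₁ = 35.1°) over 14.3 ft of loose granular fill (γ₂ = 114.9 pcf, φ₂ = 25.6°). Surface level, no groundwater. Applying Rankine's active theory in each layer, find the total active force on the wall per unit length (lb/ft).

K_a1 = tan²(45°−35.1°/2) = 0.2698; K_a2 = tan²(45°−25.6°/2) = 0.3966.
Layer 1: σ at base = K_a1 γ₁ h₁ = 438.6 psf; P₁ = ½×438.6×16.5 = 3618.
Layer 2: σ_v at top = γ₁h₁ = 1625; σ_h top = K_a2×1625 = 644.5; σ_h base = K_a2×(1625+114.9×14.3) = 1296.
P₂ = ½(644.5+1296)×14.3 = 13880. Total P_a = 3618+13880 = 17490 lb/ft.

17500 lb/ft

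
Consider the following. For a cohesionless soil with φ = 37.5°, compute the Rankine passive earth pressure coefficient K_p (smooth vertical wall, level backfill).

K_p = (1 + sin φ)/(1 − sin φ) = tan²(45° + 37.5°/2) = 4.112.

4.11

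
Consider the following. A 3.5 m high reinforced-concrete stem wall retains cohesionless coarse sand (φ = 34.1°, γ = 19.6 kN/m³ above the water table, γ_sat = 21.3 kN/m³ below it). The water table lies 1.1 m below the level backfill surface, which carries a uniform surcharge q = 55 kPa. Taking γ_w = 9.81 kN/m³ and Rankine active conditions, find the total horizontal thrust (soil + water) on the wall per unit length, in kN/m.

K_a = tan²(45° − φ/2) = 0.2815.
γ' = 21.3 − 9.81 = 11.49 kN/m³. h₂ = H − d_w = 2.4 m.
σ'_h: at surface K_a·q = 15.48; at WT K_a(q+γd_w) = 21.55; at base K_a(q+γd_w+γ'h₂) = 29.32 kPa.
P₁ = ½(15.48+21.55)×1.1 = 20.37; P₂ = ½(21.55+29.32)×2.4 = 61.04; P_w = ½γ_w h₂² = 28.25.
Total = 20.37+61.04+28.25 = 109.7 kN/m.

110 kN/m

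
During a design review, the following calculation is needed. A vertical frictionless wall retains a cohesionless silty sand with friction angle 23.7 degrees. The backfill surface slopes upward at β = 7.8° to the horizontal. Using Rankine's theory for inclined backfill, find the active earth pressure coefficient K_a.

K_a = cos β · (cos β − √(cos²β − cos²φ)) / (cos β + √(cos²β − cos²φ)).
cos β = 0.9907, cos φ = 0.9157, √(cos²β − cos²φ) = 0.3783.
K_a = 0.9907 × (0.9907 − 0.3783)/(0.9907 + 0.3783) = 0.4432.

0.443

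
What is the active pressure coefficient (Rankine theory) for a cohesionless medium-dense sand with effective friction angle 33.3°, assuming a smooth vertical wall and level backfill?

K_a = (1 − sin φ)/(1 + sin φ) = (1 − sin 33.3°)/(1 + sin 33.3°) = 0.2911.

0.291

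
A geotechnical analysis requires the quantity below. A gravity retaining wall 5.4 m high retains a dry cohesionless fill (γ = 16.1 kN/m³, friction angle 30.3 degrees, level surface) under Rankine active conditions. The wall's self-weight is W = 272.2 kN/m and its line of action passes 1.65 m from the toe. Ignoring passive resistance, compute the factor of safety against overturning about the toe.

K_a = tan²(45° − 30.3°/2) = 0.3293.
P_a = ½K_aγH² = 0.5×0.3293×16.1×5.4² = 77.30 kN/m, acting at H/3 = 1.800 m above the base.
Overturning moment M_o = P_a × H/3 = 77.30 × 1.800 = 139.1.
Resisting moment M_r = W × 1.65 = 272.2 × 1.65 = 449.1.
FS_overturning = M_r/M_o = 449.1/139.1 = 3.228.

3.23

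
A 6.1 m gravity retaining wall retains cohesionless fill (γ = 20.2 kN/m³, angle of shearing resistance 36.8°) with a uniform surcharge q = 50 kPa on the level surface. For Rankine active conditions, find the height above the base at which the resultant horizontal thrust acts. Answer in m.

K_a = 0.2508.
Triangular part P₁ = ½K_aγH² = 94.24 at H/3 = 2.033 m; rectangular part P₂ = K_a q H = 76.48 at H/2 = 3.050 m.
ȳ = (P₁·2.033 + P₂·3.050)/(P₁+P₂) = 2.489 m.

2.49 m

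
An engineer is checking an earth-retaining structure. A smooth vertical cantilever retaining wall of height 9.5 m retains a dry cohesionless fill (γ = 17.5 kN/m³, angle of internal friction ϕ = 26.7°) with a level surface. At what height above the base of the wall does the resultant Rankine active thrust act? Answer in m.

K_a = 0.3800.
The pressure distribution is triangular, so the resultant acts at H/3 above the base = 9.5/3 = 3.167 m.

3.17 m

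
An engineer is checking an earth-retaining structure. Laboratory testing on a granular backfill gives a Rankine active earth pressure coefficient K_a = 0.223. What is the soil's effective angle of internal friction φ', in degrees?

K_a = tan²(45° − φ/2) ⇒ 45° − φ/2 = arctan(√0.223) = 25.28°.
φ = 2(45° − 25.28°) = 39.44°.

39.4°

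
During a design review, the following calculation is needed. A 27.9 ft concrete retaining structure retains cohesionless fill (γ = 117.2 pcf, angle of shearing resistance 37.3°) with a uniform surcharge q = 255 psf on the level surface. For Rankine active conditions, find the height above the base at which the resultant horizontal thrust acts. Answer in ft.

9.93 ft

K_a = 0.2453.
Triangular part P₁ = ½K_aγH² = 11190 at H/3 = 9.300 ft; rectangular part P₂ = K_a q H = 1745 at H/2 = 13.95 ft.
ȳ = (P₁·9.300 + P₂·13.95)/(P₁+P₂) = 9.927 ft.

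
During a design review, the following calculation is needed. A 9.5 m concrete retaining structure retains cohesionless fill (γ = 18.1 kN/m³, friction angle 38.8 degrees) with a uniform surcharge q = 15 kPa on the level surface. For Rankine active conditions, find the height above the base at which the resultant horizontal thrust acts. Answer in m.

K_a = 0.2296.
Triangular part P₁ = ½K_aγH² = 187.5 at H/3 = 3.167 m; rectangular part P₂ = K_a q H = 32.71 at H/2 = 4.750 m.
ȳ = (P₁·3.167 + P₂·4.750)/(P₁+P₂) = 3.402 m.

3.40 m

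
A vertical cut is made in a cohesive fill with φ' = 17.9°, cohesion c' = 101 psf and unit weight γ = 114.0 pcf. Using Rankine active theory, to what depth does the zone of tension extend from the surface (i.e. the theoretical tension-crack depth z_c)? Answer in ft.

K_a = tan²(45° − 17.9°/2) = 0.5298; √K_a = 0.7279.
The active pressure is zero where K_a γ z = 2c√K_a, so z_c = 2c/(γ√K_a) = 2×101/(114.0×0.7279) = 2.434 ft.

2.43 ft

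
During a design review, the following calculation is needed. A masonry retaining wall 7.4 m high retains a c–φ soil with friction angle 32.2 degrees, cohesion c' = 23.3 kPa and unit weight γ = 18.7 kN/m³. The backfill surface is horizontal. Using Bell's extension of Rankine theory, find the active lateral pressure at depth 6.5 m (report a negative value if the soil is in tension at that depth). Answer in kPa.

11.3 kPa

K_a = (1 − sin φ)/(1 + sin φ) = 0.3047.
σ_a = K_a γ z − 2c√K_a = 0.3047×18.7×6.5 − 2×23.3×0.5520 = 11.32 kPa.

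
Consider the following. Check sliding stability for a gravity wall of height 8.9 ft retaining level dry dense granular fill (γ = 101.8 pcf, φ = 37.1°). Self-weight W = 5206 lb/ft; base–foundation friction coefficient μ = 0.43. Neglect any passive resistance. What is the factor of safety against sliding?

K_a = tan²(45° − 37.1°/2) = 0.2475.
P_a = ½K_aγH² = 0.5×0.2475×101.8×8.9² = 997.9 lb/ft, acting at H/3 = 2.967 ft above the base.
FS_sliding = μW / P_a = 0.43×5206 / 997.9 = 2.243.

2.24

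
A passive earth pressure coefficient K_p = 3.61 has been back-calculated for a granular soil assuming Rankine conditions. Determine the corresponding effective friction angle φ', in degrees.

K_p = (1+sin φ)/(1−sin φ) ⇒ sin φ = (K_p − 1)/(K_p + 1) = 0.5662.
φ = arcsin(0.5662) = 34.48°.

34.5°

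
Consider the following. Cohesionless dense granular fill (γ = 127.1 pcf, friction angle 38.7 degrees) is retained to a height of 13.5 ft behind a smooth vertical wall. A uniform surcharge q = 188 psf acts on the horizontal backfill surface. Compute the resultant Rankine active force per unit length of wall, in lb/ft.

3260 lb/ft

K_a = tan²(45° − φ/2) = 0.2306.
Soil triangle: ½ K_a γ H² = 0.5×0.2306×127.1×13.5² = 2671 lb/ft.
Surcharge rectangle: K_a q H = 0.2306×188×13.5 = 585.2 lb/ft.
Total = 2671 + 585.2 = 3256 lb/ft.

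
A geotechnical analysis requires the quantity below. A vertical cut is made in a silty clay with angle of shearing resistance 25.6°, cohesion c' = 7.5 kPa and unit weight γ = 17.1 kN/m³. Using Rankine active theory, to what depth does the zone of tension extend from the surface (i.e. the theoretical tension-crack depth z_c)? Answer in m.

K_a = tan²(45° − 25.6°/2) = 0.3966; √K_a = 0.6297.
The active pressure is zero where K_a γ z = 2c√K_a, so z_c = 2c/(γ√K_a) = 2×7.5/(17.1×0.6297) = 1.393 m.

1.39 m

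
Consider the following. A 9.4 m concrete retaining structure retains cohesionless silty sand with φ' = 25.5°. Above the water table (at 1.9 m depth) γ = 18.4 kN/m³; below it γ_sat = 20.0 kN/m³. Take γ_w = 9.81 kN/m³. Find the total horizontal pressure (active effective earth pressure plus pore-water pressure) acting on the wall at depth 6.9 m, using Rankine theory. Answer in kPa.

83.3 kPa

K_a = (1 − sin φ)/(1 + sin φ) = 0.3981.
γ' = 20.0 − 9.81 = 10.19 kN/m³.
Effective vertical stress at 6.9 m: σ'_v = 18.4×1.9 + 10.19×5.00 = 85.91 kPa.
σ'_h = K_a σ'_v = 0.3981 × 85.91 = 34.20 kPa; u = γ_w × 5.00 = 49.05 kPa.
Total σ_h = 34.20 + 49.05 = 83.25 kPa.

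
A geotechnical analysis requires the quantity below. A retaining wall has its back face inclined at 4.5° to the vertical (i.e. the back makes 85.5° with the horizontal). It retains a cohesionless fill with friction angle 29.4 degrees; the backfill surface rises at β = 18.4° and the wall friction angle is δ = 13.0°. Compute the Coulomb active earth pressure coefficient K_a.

K_a = sin²(α+φ) / [sin²α · sin(α−δ) · (1 + √{sin(φ+δ)sin(φ−β) / (sin(α−δ)sin(α+β))})²].
With α = 85.5°, φ = 29.4°, δ = 13.0°, β = 18.4°: K_a = 0.4606.

0.461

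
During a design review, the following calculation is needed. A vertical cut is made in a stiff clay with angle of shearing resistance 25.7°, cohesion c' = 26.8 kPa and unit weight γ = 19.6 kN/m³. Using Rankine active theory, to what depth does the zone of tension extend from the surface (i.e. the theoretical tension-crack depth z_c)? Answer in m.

K_a = tan²(45° − 25.7°/2) = 0.3950; √K_a = 0.6285.
The active pressure is zero where K_a γ z = 2c√K_a, so z_c = 2c/(γ√K_a) = 2×26.8/(19.6×0.6285) = 4.351 m.

4.35 m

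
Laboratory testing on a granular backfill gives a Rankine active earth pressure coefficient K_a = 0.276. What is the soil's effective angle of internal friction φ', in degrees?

K_a = tan²(45° − φ/2) ⇒ 45° − φ/2 = arctan(√0.276) = 27.72°.
φ = 2(45° − 27.72°) = 34.57°.

34.6°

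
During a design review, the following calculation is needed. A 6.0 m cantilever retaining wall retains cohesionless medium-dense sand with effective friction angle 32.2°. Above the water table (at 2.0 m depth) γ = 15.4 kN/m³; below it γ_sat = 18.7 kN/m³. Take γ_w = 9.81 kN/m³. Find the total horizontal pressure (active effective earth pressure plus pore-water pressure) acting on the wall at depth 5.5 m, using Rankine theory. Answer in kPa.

K_a = (1 − sin φ)/(1 + sin φ) = 0.3047.
γ' = 18.7 − 9.81 = 8.890 kN/m³.
Effective vertical stress at 5.5 m: σ'_v = 15.4×2.0 + 8.890×3.50 = 61.91 kPa.
σ'_h = K_a σ'_v = 0.3047 × 61.91 = 18.87 kPa; u = γ_w × 3.50 = 34.34 kPa.
Total σ_h = 18.87 + 34.34 = 53.20 kPa.

53.2 kPa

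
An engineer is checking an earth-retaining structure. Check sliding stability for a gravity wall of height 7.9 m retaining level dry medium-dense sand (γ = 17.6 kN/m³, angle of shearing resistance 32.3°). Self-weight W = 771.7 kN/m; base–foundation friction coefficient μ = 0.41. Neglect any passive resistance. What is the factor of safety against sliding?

1.90

K_a = tan²(45° − 32.3°/2) = 0.3035.
P_a = ½K_aγH² = 0.5×0.3035×17.6×7.9² = 166.7 kN/m, acting at H/3 = 2.633 m above the base.
FS_sliding = μW / P_a = 0.41×771.7 / 166.7 = 1.898.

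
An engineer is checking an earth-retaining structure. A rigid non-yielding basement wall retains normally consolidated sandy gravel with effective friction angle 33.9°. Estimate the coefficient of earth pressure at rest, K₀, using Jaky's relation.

K₀ = 1 − sin φ' = 1 − sin 33.9° = 0.4423.

0.442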